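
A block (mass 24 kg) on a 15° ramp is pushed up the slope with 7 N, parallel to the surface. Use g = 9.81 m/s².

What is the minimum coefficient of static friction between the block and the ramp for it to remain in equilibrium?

N = m g cos θ = 227.4 N.
Friction must make up the shortfall along the incline: f = m g sin θ − P = 60.94 − 7 = 53.94 N.
At the threshold f = μ_s N, so μ_s,min = 53.94/227.4 = 0.237.

μ_s,min ≈ 0.237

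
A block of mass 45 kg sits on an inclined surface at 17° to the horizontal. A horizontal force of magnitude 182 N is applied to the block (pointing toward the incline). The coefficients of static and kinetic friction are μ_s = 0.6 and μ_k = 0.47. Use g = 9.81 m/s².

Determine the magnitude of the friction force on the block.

The horizontal push has a component P sin θ into the surface, so N = m g cos θ + P sin θ = 422.2 + 53.21 = 475.4 N.
Along the incline, the net driving force (taking up-slope positive) is P cos θ − m g sin θ = 174 − 129.1 = 44.98 N, so equilibrium requires friction f = -44.98 N (down-slope).
The limit of static friction is μ_s N = 285.2 N.
|f_req| = 44.98 ≤ 285.2 N → the block is in equilibrium; friction equals the required value.

f ≈ 45 N (down the incline)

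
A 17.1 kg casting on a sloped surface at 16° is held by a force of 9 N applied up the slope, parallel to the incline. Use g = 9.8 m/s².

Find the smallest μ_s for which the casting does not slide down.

μ_s,min ≈ 0.231

N = m g cos θ = 161.1 N.
Friction must make up the shortfall along the incline: f = m g sin θ − P = 46.19 − 9 = 37.19 N.
At the threshold f = μ_s N, so μ_s,min = 37.19/161.1 = 0.231.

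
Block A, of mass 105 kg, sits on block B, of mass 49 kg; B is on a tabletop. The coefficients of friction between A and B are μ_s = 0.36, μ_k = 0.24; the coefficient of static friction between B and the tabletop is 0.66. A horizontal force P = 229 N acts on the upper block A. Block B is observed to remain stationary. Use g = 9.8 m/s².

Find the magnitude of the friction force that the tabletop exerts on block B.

f ≈ 229 N

Normal force at the A–B interface: N₁ = m_A g = 1029 N.
So the A–B interface can sustain at most μ_s N₁ = 370.4 N of static friction.
Since P = 229 N ≤ 370.4 N, A does not slip on B; friction on A equals P = 229 N.
B experiences an equal 229 N forward from A (third law). B is in equilibrium, so the floor supplies f₂ = 229 N of static friction (limit μ_s(m_A+m_B)g = 996.1 N, not exceeded).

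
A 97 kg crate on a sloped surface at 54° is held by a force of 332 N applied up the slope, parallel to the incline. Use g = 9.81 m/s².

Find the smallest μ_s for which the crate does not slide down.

N = m g cos θ = 559.3 N.
Friction must make up the shortfall along the incline: f = m g sin θ − P = 769.8 − 332 = 437.8 N.
At the threshold f = μ_s N, so μ_s,min = 437.8/559.3 = 0.783.

μ_s,min ≈ 0.783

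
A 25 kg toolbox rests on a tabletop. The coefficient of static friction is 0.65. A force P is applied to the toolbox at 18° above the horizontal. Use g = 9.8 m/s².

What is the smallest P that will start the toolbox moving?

P ≈ 138 N

N = m g − P sin α (the pull lifts the toolbox).
At impending slip, P cos α = μ_s N = μ_s (m g − P sin α).
Solving: P (cos α + μ_s sin α) = μ_s m g → P = 0.65×245/(cos 18° + 0.65 sin 18°) = 159/1.152 = 138 N.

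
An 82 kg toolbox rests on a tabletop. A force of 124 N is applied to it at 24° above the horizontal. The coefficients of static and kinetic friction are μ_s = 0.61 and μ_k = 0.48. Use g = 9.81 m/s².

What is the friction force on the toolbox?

f ≈ 113 N

N = m g − P sin α = 804.4 − 124×sin 24° = 754 N.
For equilibrium, f = P cos α = 124×cos 24° = 113.3 N.
μ_s N = 0.61 × 754 = 459.9 N.
Since 113.3 N does not exceed the limit, the toolbox stays at rest and f = 113 N.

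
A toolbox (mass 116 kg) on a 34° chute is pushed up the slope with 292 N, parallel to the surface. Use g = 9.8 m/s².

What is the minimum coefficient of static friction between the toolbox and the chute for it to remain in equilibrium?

N = m g cos θ = 942.4 N.
Friction must make up the shortfall along the incline: f = m g sin θ − P = 635.7 − 292 = 343.7 N.
At the threshold f = μ_s N, so μ_s,min = 343.7/942.4 = 0.365.

μ_s,min ≈ 0.365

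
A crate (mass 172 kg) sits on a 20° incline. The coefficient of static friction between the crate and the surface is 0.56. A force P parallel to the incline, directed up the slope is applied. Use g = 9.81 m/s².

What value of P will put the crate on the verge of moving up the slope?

At impending motion up the slope, friction acts down-slope at its limit: f = μ_s N.
P is parallel to the surface, so N = m g cos θ = 1590 N.
Along the incline: P = m g sin θ + μ_s N = 577 + 0.56×1590 = 1470 N.

P ≈ 1470 N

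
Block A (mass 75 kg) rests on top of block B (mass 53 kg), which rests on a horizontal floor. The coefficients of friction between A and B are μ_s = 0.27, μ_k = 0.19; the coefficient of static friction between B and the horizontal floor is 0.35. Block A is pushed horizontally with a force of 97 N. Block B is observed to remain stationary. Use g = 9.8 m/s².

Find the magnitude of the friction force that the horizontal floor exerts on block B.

Between the blocks, N₁ = m_A g = 735 N.
Maximum static friction on A from B: μ_s N₁ = 0.27×735 = 198.5 N.
Since P = 97 N ≤ 198.5 N, A does not slip on B; friction on A equals P = 97 N.
B experiences an equal 97 N forward from A (third law). B is in equilibrium, so the floor supplies f₂ = 97 N of static friction (limit μ_s(m_A+m_B)g = 439 N, not exceeded).

f ≈ 97 N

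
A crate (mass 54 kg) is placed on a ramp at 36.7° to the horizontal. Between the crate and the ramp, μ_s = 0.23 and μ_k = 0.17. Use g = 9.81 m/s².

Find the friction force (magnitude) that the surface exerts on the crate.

Normal force: N = m g cos θ = 54 × 9.81 × cos 36.7° = 424.7 N.
Along the slope the weight component is m g sin θ = 316.6 N; friction must supply exactly this, acting up-slope.
The static-friction ceiling is μ_s N = 0.23 × 424.7 = 97.69 N.
Since |316.6| > 97.69 N, static friction cannot hold it; the crate slides down the incline and kinetic friction applies: f = μ_k N = 0.17 × 424.7 = 72.2 N.

f ≈ 72.2 N (up the incline)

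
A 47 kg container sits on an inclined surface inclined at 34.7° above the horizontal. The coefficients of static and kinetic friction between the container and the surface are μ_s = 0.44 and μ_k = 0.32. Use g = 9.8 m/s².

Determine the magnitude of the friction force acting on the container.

The normal reaction is N = m g cos θ = 378.7 N.
Along the slope the weight component is m g sin θ = 262.2 N; friction must supply exactly this, acting up-slope.
Static friction can supply at most μ_s N = 166.6 N.
Since |262.2| > 166.6 N, static friction cannot hold it; the container slides down the incline and kinetic friction applies: f = μ_k N = 0.32 × 378.7 = 121 N.

f ≈ 121 N (up the incline)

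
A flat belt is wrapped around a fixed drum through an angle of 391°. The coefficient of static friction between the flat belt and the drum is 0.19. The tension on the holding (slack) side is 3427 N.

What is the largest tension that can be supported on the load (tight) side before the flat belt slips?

T_max ≈ 12500 N

At impending slip the capstan equation gives T₂/T₁ = e^{μβ} with β in radians.
β = 391° × π/180 = 6.824 rad.
e^{μβ} = e^{0.19×6.824} = 3.657.
T₂ = T₁ · e^{μβ} = 3427 × 3.657 = 12500 N.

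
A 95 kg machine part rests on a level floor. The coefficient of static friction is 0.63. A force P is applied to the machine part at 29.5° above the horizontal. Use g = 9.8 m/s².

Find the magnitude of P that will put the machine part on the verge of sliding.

N = m g − P sin α (the pull lifts the machine part).
At impending slip, P cos α = μ_s N = μ_s (m g − P sin α).
Solving: P (cos α + μ_s sin α) = μ_s m g → P = 0.63×931/(cos 29.5° + 0.63 sin 29.5°) = 587/1.181 = 497 N.

P ≈ 497 N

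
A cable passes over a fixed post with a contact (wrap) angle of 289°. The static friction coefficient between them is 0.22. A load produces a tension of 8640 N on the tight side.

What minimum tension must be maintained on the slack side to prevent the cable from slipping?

Capstan equation at impending slip: T_tight/T_slack = e^{μβ}.
β = 289° = 5.044 rad; e^{μβ} = e^{0.22×5.044} = 3.033.
T_slack = T_tight / e^{μβ} = 8640 / 3.033 = 2850 N.

T_min ≈ 2850 N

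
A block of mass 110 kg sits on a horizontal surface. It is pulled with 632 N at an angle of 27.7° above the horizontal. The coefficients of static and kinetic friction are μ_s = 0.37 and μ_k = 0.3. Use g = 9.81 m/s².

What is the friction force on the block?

f ≈ 236 N

N = m g − P sin α = 1079 − 632×sin 27.7° = 785.3 N.
For equilibrium, f = P cos α = 632×cos 27.7° = 559.6 N.
μ_s N = 0.37 × 785.3 = 290.6 N.
The required friction exceeds μ_s N, so the block moves and f = μ_k N = 236 N.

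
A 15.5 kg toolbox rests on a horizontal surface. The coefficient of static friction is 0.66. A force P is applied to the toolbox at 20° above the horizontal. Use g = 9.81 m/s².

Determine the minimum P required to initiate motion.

N = m g − P sin α (the pull lifts the toolbox).
At impending slip, P cos α = μ_s N = μ_s (m g − P sin α).
Solving: P (cos α + μ_s sin α) = μ_s m g → P = 0.66×152/(cos 20° + 0.66 sin 20°) = 100/1.165 = 86.1 N.

P ≈ 86.1 N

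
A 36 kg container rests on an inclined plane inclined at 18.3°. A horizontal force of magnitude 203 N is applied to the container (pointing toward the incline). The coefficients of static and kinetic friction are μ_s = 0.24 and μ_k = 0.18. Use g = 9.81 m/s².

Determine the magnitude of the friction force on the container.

Resolve perpendicular to the incline: N = m g cos θ + P sin θ = 36×9.81×cos 18.3° + 203×sin 18.3° = 399 N.
Along the incline, the net driving force (taking up-slope positive) is P cos θ − m g sin θ = 192.7 − 110.9 = 81.84 N, so equilibrium requires friction f = -81.84 N (down-slope).
The limit of static friction is μ_s N = 95.77 N.
Since 81.84 N is within the 95.77 N limit, the container stays put and friction is exactly 81.8 N.

f ≈ 81.8 N (down the incline)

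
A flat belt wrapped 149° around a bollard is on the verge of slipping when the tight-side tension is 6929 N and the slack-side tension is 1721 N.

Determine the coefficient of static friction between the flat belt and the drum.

μ ≈ 0.536

T₂/T₁ = e^{μβ} → μ = ln(T₂/T₁)/β.
β = 149° = 2.601 rad.
μ = ln(6929/1721)/2.601 = ln(4.026)/2.601 = 0.536.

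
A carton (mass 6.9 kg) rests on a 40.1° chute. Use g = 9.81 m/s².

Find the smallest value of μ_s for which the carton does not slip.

μ_s,min ≈ 0.842

At the slip threshold m g sin θ = μ_s m g cos θ, so μ_s,min = tan θ.
μ_s,min = tan 40.1° = 0.842.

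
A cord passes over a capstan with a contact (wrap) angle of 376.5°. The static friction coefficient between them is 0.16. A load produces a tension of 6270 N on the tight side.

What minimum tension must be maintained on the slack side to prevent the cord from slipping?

Capstan equation at impending slip: T_tight/T_slack = e^{μβ}.
β = 376.5° = 6.571 rad; e^{μβ} = e^{0.16×6.571} = 2.862.
T_slack = T_tight / e^{μβ} = 6270 / 2.862 = 2190 N.

T_min ≈ 2190 N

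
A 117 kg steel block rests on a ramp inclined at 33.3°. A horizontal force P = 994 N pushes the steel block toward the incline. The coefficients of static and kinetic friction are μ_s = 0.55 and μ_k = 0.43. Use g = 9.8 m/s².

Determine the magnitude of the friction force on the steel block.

The horizontal push has a component P sin θ into the surface, so N = m g cos θ + P sin θ = 958.3 + 545.7 = 1504 N.
Parallel to the incline: P cos θ − m g sin θ = 830.8 − 629.5 = 201.3 N; the friction needed to balance this is 201.3 N acting down the slope.
Maximum static friction: μ_s N = 0.55 × 1504 = 827.2 N.
|f_req| = 201.3 ≤ 827.2 N → the steel block is in equilibrium; friction equals the required value.

f ≈ 201 N (down the incline)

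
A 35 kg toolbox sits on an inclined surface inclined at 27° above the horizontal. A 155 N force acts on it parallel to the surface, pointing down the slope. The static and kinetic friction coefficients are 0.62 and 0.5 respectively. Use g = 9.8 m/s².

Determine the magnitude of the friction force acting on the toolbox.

f ≈ 153 N (up the incline)

Normal force: N = m g cos θ = 35 × 9.8 × cos 27° = 305.6 N.
The friction needed for equilibrium is m g sin θ + P = 155.7 + 155 = 310.7 N, measured positive up-slope.
Maximum static friction available: μ_s N = 0.62 × 305.6 = 189.5 N.
|310.7| exceeds 189.5 N, so the toolbox slips down-slope; friction is kinetic, f = μ_k N = 0.5×305.6 = 153 N.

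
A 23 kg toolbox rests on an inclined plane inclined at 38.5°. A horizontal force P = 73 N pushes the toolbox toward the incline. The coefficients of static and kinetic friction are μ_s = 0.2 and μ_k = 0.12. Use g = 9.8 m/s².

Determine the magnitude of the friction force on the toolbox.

The horizontal push has a component P sin θ into the surface, so N = m g cos θ + P sin θ = 176.4 + 45.44 = 221.8 N.
Parallel to the incline: P cos θ − m g sin θ = 57.13 − 140.3 = -83.18 N; the friction needed to balance this is 83.18 N acting up the slope.
Maximum static friction: μ_s N = 0.2 × 221.8 = 44.37 N.
The required 83.18 N exceeds the static limit, so the toolbox slides down-slope and f = μ_k N = 0.12×221.8 = 26.6 N.

f ≈ 26.6 N (up the incline)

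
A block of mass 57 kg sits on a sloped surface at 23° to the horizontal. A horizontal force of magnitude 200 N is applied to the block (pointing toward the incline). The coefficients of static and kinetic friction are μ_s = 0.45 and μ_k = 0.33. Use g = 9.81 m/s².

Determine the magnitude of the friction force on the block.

f ≈ 34.4 N (up the incline)

The horizontal push has a component P sin θ into the surface, so N = m g cos θ + P sin θ = 514.7 + 78.15 = 592.9 N.
Along the incline, the net driving force (taking up-slope positive) is P cos θ − m g sin θ = 184.1 − 218.5 = -34.38 N, so equilibrium requires friction f = 34.38 N (up-slope).
Maximum static friction: μ_s N = 0.45 × 592.9 = 266.8 N.
|f_req| = 34.38 ≤ 266.8 N → the block is in equilibrium; friction equals the required value.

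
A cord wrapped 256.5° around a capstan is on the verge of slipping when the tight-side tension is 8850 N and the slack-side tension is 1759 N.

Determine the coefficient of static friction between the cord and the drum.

μ ≈ 0.361

T₂/T₁ = e^{μβ} → μ = ln(T₂/T₁)/β.
β = 256.5° = 4.477 rad.
μ = ln(8850/1759)/4.477 = ln(5.031)/4.477 = 0.361.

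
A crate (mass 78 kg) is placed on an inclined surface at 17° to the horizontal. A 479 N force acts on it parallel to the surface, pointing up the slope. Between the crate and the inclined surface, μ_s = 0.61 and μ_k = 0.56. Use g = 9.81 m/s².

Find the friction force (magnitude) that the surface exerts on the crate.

f ≈ 255 N (down the incline)

Normal force: N = m g cos θ = 78 × 9.81 × cos 17° = 731.7 N.
For equilibrium along the incline the friction force must supply f = m g sin θ − P = 223.7 − 479 = -255.3 N (positive meaning up-slope).
Maximum static friction available: μ_s N = 0.61 × 731.7 = 446.4 N.
Since |-255.3| ≤ 446.4 N, the crate remains in static equilibrium and friction takes exactly the required value.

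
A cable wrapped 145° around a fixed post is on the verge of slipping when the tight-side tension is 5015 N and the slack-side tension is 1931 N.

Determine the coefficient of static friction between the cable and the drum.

μ ≈ 0.377

T₂/T₁ = e^{μβ} → μ = ln(T₂/T₁)/β.
β = 145° = 2.531 rad.
μ = ln(5015/1931)/2.531 = ln(2.597)/2.531 = 0.377.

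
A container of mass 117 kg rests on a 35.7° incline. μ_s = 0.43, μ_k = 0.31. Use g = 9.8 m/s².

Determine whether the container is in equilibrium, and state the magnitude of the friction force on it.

f ≈ 289 N

N = m g cos θ = 931 N.
Down-slope weight component: m g sin θ = 669 N.
μ_s N = 400 N.
669 > 400 N, so it slides; kinetic friction f = μ_k N = 0.31×931 = 289 N.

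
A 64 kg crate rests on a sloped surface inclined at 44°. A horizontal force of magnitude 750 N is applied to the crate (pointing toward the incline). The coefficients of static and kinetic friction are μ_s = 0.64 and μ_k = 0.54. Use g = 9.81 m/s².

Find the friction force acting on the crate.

f ≈ 103 N (down the incline)

Resolve perpendicular to the incline: N = m g cos θ + P sin θ = 64×9.81×cos 44° + 750×sin 44° = 972.6 N.
Along the incline, the net driving force (taking up-slope positive) is P cos θ − m g sin θ = 539.5 − 436.1 = 103.4 N, so equilibrium requires friction f = -103.4 N (down-slope).
Maximum static friction: μ_s N = 0.64 × 972.6 = 622.5 N.
|f_req| = 103.4 ≤ 622.5 N → the crate is in equilibrium; friction equals the required value.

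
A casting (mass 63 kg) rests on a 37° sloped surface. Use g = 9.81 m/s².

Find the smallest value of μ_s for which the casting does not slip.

At the slip threshold m g sin θ = μ_s m g cos θ, so μ_s,min = tan θ.
μ_s,min = tan 37° = 0.754.

μ_s,min ≈ 0.754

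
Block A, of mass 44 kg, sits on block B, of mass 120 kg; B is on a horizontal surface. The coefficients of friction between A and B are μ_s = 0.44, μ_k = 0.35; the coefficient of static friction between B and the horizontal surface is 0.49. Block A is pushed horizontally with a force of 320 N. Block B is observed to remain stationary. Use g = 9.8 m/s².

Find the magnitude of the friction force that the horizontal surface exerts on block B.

Normal force at the A–B interface: N₁ = m_A g = 431.2 N.
Maximum static friction on A from B: μ_s N₁ = 0.44×431.2 = 189.7 N.
Since P = 320 N > 189.7 N, A slides on B; the A–B friction is kinetic: f₁ = μ_k N₁ = 0.35×431.2 = 151 N.
B experiences an equal 151 N forward from A (third law). B is in equilibrium, so the floor supplies f₂ = 151 N of static friction (limit μ_s(m_A+m_B)g = 787.5 N, not exceeded).

f ≈ 151 N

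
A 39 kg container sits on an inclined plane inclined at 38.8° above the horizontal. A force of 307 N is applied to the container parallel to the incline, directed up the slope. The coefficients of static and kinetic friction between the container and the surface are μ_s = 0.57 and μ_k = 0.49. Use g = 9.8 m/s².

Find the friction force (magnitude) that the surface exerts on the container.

f ≈ 67.5 N (down the incline)

Normal force: N = m g cos θ = 39 × 9.8 × cos 38.8° = 297.9 N.
For equilibrium along the incline the friction force must supply f = m g sin θ − P = 239.5 − 307 = -67.51 N (positive meaning up-slope).
The static-friction ceiling is μ_s N = 0.57 × 297.9 = 169.8 N.
Since |-67.51| ≤ 169.8 N, the container remains in static equilibrium and friction takes exactly the required value.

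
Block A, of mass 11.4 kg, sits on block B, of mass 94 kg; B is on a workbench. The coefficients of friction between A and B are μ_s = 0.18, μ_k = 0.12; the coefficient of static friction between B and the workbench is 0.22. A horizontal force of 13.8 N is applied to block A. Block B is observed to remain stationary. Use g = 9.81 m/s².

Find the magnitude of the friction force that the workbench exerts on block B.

f ≈ 13.8 N

Between the blocks, N₁ = m_A g = 111.8 N.
Maximum static friction on A from B: μ_s N₁ = 0.18×111.8 = 20.13 N.
Since P = 13.8 N ≤ 20.13 N, A does not slip on B; friction on A equals P = 13.8 N.
B experiences an equal 13.8 N forward from A (third law). B is in equilibrium, so the floor supplies f₂ = 13.8 N of static friction (limit μ_s(m_A+m_B)g = 227.5 N, not exceeded).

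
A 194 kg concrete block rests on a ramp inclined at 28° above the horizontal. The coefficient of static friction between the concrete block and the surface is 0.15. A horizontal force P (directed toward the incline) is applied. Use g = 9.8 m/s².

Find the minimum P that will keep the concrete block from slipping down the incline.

The concrete block tends to slide down (tan θ > μ_s), so at the point of impending slip friction acts up-slope at its limit: f = μ_s N.
Perpendicular to the incline: N = m g cos θ + P sin θ.
Along the incline: P cos θ + μ_s N = m g sin θ, i.e. P cos θ + μ_s (m g cos θ + P sin θ) = m g sin θ.
Solving, P (cos θ + μ_s sin θ) = m g (sin θ − μ_s cos θ), so P = 1900×0.337/0.9534 = 672 N.

P_min ≈ 672 N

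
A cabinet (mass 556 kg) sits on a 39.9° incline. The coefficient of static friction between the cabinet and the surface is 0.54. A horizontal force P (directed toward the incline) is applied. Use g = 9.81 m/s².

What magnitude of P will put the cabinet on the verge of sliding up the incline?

P ≈ 13700 N

At impending motion up the slope, friction acts down-slope at its limit: f = μ_s N.
Perpendicular to the incline: N = m g cos θ + P sin θ.
Along the incline: P cos θ = m g sin θ + μ_s N = m g sin θ + μ_s (m g cos θ + P sin θ).
Solving, P (cos θ − μ_s sin θ) = m g (sin θ + μ_s cos θ), so P = 556×9.81×(sin 39.9° + 0.54 cos 39.9°)/(cos 39.9° − 0.54 sin 39.9°) = 5450×1.056/0.4208 = 13700 N.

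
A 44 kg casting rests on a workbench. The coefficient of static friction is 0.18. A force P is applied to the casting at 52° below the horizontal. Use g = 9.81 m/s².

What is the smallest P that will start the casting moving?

N = m g + P sin α (the push presses the casting into the workbench).
At impending slip, P cos α = μ_s N = μ_s (m g + P sin α).
Solving: P (cos α − μ_s sin α) = μ_s m g → P = 0.18×432/(cos 52° − 0.18 sin 52°) = 77.7/0.4738 = 164 N.

P ≈ 164 N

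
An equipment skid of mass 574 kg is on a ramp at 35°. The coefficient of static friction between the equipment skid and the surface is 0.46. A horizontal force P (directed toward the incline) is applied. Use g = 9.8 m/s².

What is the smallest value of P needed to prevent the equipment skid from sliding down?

P_min ≈ 1020 N

The equipment skid tends to slide down (tan θ > μ_s), so at the point of impending slip friction acts up-slope at its limit: f = μ_s N.
Perpendicular to the incline: N = m g cos θ + P sin θ.
Along the incline: P cos θ + μ_s N = m g sin θ, i.e. P cos θ + μ_s (m g cos θ + P sin θ) = m g sin θ.
Solving, P (cos θ + μ_s sin θ) = m g (sin θ − μ_s cos θ), so P = 5630×0.1968/1.083 = 1020 N.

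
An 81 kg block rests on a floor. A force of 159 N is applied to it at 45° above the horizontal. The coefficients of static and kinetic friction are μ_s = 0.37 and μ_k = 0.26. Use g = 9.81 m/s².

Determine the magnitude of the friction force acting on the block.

f ≈ 112 N

The vertical component of P reduces the normal force: N = m g − P sin α = 794.6 − 112.4 = 682.2 N.
For equilibrium, f = P cos α = 159×cos 45° = 112.4 N.
The static-friction limit is μ_s N = 252.4 N.
112.4 ≤ 252.4 N → static; friction equals the required 112 N.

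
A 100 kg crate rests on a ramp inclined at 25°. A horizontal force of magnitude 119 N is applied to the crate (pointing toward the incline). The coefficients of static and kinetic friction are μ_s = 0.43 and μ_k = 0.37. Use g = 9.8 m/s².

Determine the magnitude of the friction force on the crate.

f ≈ 306 N (up the incline)

Normal direction: N = m g cos θ + P sin θ = 938.5 N.
Parallel to the incline: P cos θ − m g sin θ = 107.9 − 414.2 = -306.3 N; the friction needed to balance this is 306.3 N acting up the slope.
The limit of static friction is μ_s N = 403.5 N.
Since 306.3 N is within the 403.5 N limit, the crate stays put and friction is exactly 306 N.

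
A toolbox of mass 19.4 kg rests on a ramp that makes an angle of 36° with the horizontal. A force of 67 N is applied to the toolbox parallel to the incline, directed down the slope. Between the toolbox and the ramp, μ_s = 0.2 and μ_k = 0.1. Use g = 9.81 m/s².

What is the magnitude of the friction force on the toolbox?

f ≈ 15.4 N (up the incline)

The normal reaction is N = m g cos θ = 154 N.
The friction needed for equilibrium is m g sin θ + P = 111.9 + 67 = 178.9 N, measured positive up-slope.
The static-friction ceiling is μ_s N = 0.2 × 154 = 30.79 N.
|178.9| exceeds 30.79 N, so the toolbox slips down-slope; friction is kinetic, f = μ_k N = 0.1×154 = 15.4 N.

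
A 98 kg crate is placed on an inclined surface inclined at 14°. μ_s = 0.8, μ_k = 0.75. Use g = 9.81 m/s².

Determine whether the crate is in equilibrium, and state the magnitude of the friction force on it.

f ≈ 233 N

N = m g cos θ = 933 N.
Down-slope weight component: m g sin θ = 233 N.
μ_s N = 746 N.
233 ≤ 746 N, so it stays put; friction = 233 N.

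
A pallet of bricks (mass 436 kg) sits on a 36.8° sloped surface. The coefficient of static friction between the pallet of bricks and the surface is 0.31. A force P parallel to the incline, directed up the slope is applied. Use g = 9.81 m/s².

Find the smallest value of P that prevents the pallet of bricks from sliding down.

P_min ≈ 1500 N

The pallet of bricks tends to slide down (tan θ > μ_s), so at the point of impending slip friction acts up-slope at its limit: f = μ_s N.
P is parallel to the surface, so N = m g cos θ = 3420 N.
Along the incline: P + μ_s N = m g sin θ, so P = 2560 − 0.31×3420 = 1500 N.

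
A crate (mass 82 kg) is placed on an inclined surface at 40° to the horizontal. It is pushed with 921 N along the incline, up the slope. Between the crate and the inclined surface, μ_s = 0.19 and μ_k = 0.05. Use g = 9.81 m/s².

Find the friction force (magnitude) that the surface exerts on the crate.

Normal force: N = m g cos θ = 82 × 9.81 × cos 40° = 616.2 N.
Parallel to the incline, ΣF = 0 gives f = m g sin θ − P = 517.1 − 921 = -403.9 N (up-slope positive).
The static-friction ceiling is μ_s N = 0.19 × 616.2 = 117.1 N.
|-403.9| exceeds 117.1 N, so the crate slips up-slope; friction is kinetic, f = μ_k N = 0.05×616.2 = 30.8 N.

f ≈ 30.8 N (down the incline)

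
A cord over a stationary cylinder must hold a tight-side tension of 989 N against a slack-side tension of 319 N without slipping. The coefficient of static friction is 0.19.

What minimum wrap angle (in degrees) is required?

β_min ≈ 341°

T₂/T₁ = e^{μβ} → β = ln(T₂/T₁)/μ.
β = ln(989/319)/0.19 = 1.132/0.19 = 5.955 rad.
In degrees: β = 5.955 × 180/π = 341°.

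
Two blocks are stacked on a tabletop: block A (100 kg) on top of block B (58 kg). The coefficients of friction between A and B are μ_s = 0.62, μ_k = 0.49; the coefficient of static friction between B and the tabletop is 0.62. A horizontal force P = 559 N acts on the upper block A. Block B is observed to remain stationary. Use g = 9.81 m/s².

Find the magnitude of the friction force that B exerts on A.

f ≈ 559 N

Normal force at the A–B interface: N₁ = m_A g = 981 N.
Maximum static friction on A from B: μ_s N₁ = 0.62×981 = 608.2 N.
Since P = 559 N ≤ 608.2 N, A does not slip on B; friction on A equals P = 559 N.
By Newton's third law B feels 559 N forward from A. With B stationary, the floor's static friction on B balances it: f₂ = 559 N (well within μ_s(m_A+m_B)g = 961 N).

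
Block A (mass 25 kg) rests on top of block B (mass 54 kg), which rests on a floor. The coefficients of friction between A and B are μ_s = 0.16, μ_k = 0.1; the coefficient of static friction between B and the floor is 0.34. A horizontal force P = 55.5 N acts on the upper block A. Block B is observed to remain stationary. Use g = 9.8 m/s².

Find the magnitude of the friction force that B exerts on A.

f ≈ 24.5 N

The normal force B exerts on A is simply A's weight, N₁ = 245 N.
So the A–B interface can sustain at most μ_s N₁ = 39.2 N of static friction.
Since P = 55.5 N > 39.2 N, A slides on B; the A–B friction is kinetic: f₁ = μ_k N₁ = 0.1×245 = 24.5 N.
By Newton's third law B feels 24.5 N forward from A. With B stationary, the floor's static friction on B balances it: f₂ = 24.5 N (well within μ_s(m_A+m_B)g = 263.2 N).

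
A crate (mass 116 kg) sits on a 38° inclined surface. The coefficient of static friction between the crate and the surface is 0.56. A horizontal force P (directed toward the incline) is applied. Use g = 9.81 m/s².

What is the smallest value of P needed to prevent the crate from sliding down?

The crate tends to slide down (tan θ > μ_s), so at the point of impending slip friction acts up-slope at its limit: f = μ_s N.
Perpendicular to the incline: N = m g cos θ + P sin θ.
Along the incline: P cos θ + μ_s N = m g sin θ, i.e. P cos θ + μ_s (m g cos θ + P sin θ) = m g sin θ.
Solving, P (cos θ + μ_s sin θ) = m g (sin θ − μ_s cos θ), so P = 1140×0.1744/1.133 = 175 N.

P_min ≈ 175 N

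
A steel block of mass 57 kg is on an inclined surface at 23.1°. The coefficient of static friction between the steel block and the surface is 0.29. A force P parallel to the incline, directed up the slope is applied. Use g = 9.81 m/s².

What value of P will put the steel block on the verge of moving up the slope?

P ≈ 369 N

At impending motion up the slope, friction acts down-slope at its limit: f = μ_s N.
P is parallel to the surface, so N = m g cos θ = 514 N.
Along the incline: P = m g sin θ + μ_s N = 219 + 0.29×514 = 369 N.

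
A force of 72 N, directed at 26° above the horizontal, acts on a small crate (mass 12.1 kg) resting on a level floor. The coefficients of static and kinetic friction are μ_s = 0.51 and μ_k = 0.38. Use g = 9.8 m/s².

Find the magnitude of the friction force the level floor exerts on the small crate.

f ≈ 33.1 N

The vertical component of P reduces the normal force: N = m g − P sin α = 118.6 − 31.56 = 87.02 N.
For equilibrium, f = P cos α = 72×cos 26° = 64.71 N.
The static-friction limit is μ_s N = 44.38 N.
The required friction exceeds μ_s N, so the small crate moves and f = μ_k N = 33.1 N.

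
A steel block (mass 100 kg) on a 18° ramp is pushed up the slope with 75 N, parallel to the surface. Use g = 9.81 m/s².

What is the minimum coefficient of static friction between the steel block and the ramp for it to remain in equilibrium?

μ_s,min ≈ 0.245

N = m g cos θ = 933 N.
Friction must make up the shortfall along the incline: f = m g sin θ − P = 303.1 − 75 = 228.1 N.
At the threshold f = μ_s N, so μ_s,min = 228.1/933 = 0.245.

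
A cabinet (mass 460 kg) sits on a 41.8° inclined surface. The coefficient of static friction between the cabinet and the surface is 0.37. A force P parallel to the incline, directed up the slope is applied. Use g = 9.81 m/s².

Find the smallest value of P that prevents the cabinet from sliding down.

The cabinet tends to slide down (tan θ > μ_s), so at the point of impending slip friction acts up-slope at its limit: f = μ_s N.
P is parallel to the surface, so N = m g cos θ = 3360 N.
Along the incline: P + μ_s N = m g sin θ, so P = 3010 − 0.37×3360 = 1760 N.

P_min ≈ 1760 N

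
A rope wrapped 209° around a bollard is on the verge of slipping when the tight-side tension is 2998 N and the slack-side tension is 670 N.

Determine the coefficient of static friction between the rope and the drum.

T₂/T₁ = e^{μβ} → μ = ln(T₂/T₁)/β.
β = 209° = 3.648 rad.
μ = ln(2998/670)/3.648 = ln(4.475)/3.648 = 0.411.

μ ≈ 0.411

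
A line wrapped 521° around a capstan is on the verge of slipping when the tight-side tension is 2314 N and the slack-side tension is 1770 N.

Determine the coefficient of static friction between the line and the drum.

T₂/T₁ = e^{μβ} → μ = ln(T₂/T₁)/β.
β = 521° = 9.093 rad.
μ = ln(2314/1770)/9.093 = ln(1.307)/9.093 = 0.0295.

μ ≈ 0.0295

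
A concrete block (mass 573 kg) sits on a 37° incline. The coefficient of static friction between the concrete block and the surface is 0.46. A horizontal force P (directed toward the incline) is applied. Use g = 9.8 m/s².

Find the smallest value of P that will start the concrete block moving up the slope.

At impending motion up the slope, friction acts down-slope at its limit: f = μ_s N.
Perpendicular to the incline: N = m g cos θ + P sin θ.
Along the incline: P cos θ = m g sin θ + μ_s N = m g sin θ + μ_s (m g cos θ + P sin θ).
Solving, P (cos θ − μ_s sin θ) = m g (sin θ + μ_s cos θ), so P = 573×9.8×(sin 37° + 0.46 cos 37°)/(cos 37° − 0.46 sin 37°) = 5620×0.9692/0.5218 = 10400 N.

P ≈ 10400 N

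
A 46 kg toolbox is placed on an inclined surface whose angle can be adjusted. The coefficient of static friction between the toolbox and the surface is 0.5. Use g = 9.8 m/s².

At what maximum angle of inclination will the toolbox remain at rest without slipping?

θ_max ≈ 26.6°

At the slip threshold, m g sin θ = μ_s · m g cos θ, so tan θ = μ_s.
θ_max = arctan(0.5) = 26.6°.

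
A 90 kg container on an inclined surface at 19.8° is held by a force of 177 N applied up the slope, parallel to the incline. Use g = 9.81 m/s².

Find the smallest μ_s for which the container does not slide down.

N = m g cos θ = 830.7 N.
Friction must make up the shortfall along the incline: f = m g sin θ − P = 299.1 − 177 = 122.1 N.
At the threshold f = μ_s N, so μ_s,min = 122.1/830.7 = 0.147.

μ_s,min ≈ 0.147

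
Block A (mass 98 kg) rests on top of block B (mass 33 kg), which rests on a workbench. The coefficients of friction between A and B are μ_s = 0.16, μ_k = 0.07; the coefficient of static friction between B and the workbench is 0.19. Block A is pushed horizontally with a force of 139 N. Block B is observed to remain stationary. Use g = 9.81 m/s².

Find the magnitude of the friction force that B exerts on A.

Between the blocks, N₁ = m_A g = 961.4 N.
So the A–B interface can sustain at most μ_s N₁ = 153.8 N of static friction.
Since P = 139 N ≤ 153.8 N, A does not slip on B; friction on A equals P = 139 N.
B experiences an equal 139 N forward from A (third law). B is in equilibrium, so the floor supplies f₂ = 139 N of static friction (limit μ_s(m_A+m_B)g = 244.2 N, not exceeded).

f ≈ 139 N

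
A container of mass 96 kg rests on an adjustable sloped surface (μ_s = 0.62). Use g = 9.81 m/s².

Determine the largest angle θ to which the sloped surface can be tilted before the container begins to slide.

θ_max ≈ 31.8°

At the slip threshold, m g sin θ = μ_s · m g cos θ, so tan θ = μ_s.
θ_max = arctan(0.62) = 31.8°.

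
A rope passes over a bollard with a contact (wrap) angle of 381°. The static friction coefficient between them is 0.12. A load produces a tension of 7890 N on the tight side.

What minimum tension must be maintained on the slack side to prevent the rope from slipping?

Capstan equation at impending slip: T_tight/T_slack = e^{μβ}.
β = 381° = 6.65 rad; e^{μβ} = e^{0.12×6.65} = 2.221.
T_slack = T_tight / e^{μβ} = 7890 / 2.221 = 3550 N.

T_min ≈ 3550 N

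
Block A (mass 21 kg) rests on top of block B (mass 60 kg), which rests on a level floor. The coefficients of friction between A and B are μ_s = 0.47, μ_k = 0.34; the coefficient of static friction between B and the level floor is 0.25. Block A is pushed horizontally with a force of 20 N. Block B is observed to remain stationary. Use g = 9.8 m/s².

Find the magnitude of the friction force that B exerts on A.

f ≈ 20 N

The normal force B exerts on A is simply A's weight, N₁ = 205.8 N.
Maximum static friction on A from B: μ_s N₁ = 0.47×205.8 = 96.73 N.
Since P = 20 N ≤ 96.73 N, A does not slip on B; friction on A equals P = 20 N.
B experiences an equal 20 N forward from A (third law). B is in equilibrium, so the floor supplies f₂ = 20 N of static friction (limit μ_s(m_A+m_B)g = 198.4 N, not exceeded).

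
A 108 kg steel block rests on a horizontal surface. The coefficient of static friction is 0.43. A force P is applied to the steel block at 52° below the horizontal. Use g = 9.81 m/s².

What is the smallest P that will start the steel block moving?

P ≈ 1650 N

N = m g + P sin α (the push presses the steel block into the horizontal surface).
At impending slip, P cos α = μ_s N = μ_s (m g + P sin α).
Solving: P (cos α − μ_s sin α) = μ_s m g → P = 0.43×1060/(cos 52° − 0.43 sin 52°) = 456/0.2768 = 1650 N.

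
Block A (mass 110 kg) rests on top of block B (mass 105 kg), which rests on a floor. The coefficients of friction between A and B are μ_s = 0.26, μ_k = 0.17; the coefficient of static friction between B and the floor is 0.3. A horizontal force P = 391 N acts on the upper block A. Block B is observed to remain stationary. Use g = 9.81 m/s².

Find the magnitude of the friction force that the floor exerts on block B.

The normal force B exerts on A is simply A's weight, N₁ = 1079 N.
Maximum static friction on A from B: μ_s N₁ = 0.26×1079 = 280.6 N.
Since P = 391 N > 280.6 N, A slides on B; the A–B friction is kinetic: f₁ = μ_k N₁ = 0.17×1079 = 183 N.
By Newton's third law B feels 183 N forward from A. With B stationary, the floor's static friction on B balances it: f₂ = 183 N (well within μ_s(m_A+m_B)g = 632.7 N).

f ≈ 183 N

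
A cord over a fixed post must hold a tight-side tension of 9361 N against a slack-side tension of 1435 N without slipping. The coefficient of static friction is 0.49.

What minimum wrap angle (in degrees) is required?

T₂/T₁ = e^{μβ} → β = ln(T₂/T₁)/μ.
β = ln(9361/1435)/0.49 = 1.875/0.49 = 3.827 rad.
In degrees: β = 3.827 × 180/π = 219°.

β_min ≈ 219°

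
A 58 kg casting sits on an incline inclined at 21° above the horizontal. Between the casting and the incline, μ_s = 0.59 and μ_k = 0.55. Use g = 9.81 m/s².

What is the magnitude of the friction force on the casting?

f ≈ 204 N (up the incline)

Normal force: N = m g cos θ = 58 × 9.81 × cos 21° = 531.2 N.
Along the slope the weight component is m g sin θ = 203.9 N; friction must supply exactly this, acting up-slope.
Maximum static friction available: μ_s N = 0.59 × 531.2 = 313.4 N.
Since |203.9| ≤ 313.4 N, static friction is sufficient; f equals the required value, not μ_s N.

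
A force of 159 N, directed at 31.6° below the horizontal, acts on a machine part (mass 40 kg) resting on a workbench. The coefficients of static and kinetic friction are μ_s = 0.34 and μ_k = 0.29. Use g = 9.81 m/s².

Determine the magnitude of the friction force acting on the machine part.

f ≈ 135 N

N = m g + P sin α = 392.4 + 159×sin 31.6° = 475.7 N.
Horizontally, friction must balance P cos α = 135.4 N.
μ_s N = 0.34 × 475.7 = 161.7 N.
135.4 ≤ 161.7 N → static; friction equals the required 135 N.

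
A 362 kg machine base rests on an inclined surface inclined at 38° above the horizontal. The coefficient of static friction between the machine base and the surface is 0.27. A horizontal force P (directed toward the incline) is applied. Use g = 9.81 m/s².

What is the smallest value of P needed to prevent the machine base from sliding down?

The machine base tends to slide down (tan θ > μ_s), so at the point of impending slip friction acts up-slope at its limit: f = μ_s N.
Perpendicular to the incline: N = m g cos θ + P sin θ.
Along the incline: P cos θ + μ_s N = m g sin θ, i.e. P cos θ + μ_s (m g cos θ + P sin θ) = m g sin θ.
Solving, P (cos θ + μ_s sin θ) = m g (sin θ − μ_s cos θ), so P = 3550×0.4029/0.9542 = 1500 N.

P_min ≈ 1500 N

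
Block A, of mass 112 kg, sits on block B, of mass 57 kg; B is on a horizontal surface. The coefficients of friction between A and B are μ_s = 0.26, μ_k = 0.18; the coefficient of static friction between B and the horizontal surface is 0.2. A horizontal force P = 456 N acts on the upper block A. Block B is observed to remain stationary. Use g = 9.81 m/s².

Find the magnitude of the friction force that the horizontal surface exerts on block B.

f ≈ 198 N

Normal force at the A–B interface: N₁ = m_A g = 1099 N.
So the A–B interface can sustain at most μ_s N₁ = 285.7 N of static friction.
P = 456 N exceeds that limit, so A slips over B and the interface friction becomes kinetic: f₁ = μ_k N₁ = 0.18×1099 = 198 N.
B experiences an equal 198 N forward from A (third law). B is in equilibrium, so the floor supplies f₂ = 198 N of static friction (limit μ_s(m_A+m_B)g = 331.6 N, not exceeded).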